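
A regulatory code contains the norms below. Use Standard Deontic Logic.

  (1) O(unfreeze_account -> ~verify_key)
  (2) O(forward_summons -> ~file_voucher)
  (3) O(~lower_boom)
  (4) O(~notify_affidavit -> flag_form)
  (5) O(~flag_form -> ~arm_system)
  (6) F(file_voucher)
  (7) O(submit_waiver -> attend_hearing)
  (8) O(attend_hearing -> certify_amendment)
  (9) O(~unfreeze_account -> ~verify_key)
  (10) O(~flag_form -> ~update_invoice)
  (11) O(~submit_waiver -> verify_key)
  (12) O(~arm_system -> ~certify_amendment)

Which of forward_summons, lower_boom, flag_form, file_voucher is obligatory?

Premises 1 and 9 cover both cases: O(unfreeze_account -> ~verify_key) and O(~unfreeze_account -> ~verify_key). Since unfreeze_account ∨ ~unfreeze_account is a tautology, O(~verify_key) follows.
Premise 11, O(~submit_waiver -> verify_key), contraposes to O(~verify_key -> submit_waiver); with O(~verify_key) we get O(submit_waiver).
Applying K to premise 7 (O(submit_waiver -> attend_hearing)) and O(submit_waiver) yields O(attend_hearing).
Premise 8 is O(attend_hearing -> certify_amendment); since O(attend_hearing), deontic closure gives O(certify_amendment).
Premise 12, O(~arm_system -> ~certify_amendment), contraposes to O(certify_amendment -> arm_system); with O(certify_amendment) we get O(arm_system).
Premise 5 is O(~flag_form -> ~arm_system); contrapositively O(arm_system -> flag_form). Since O(arm_system) holds, K gives O(flag_form).
So O(flag_form) holds — flag_form is obligatory. None of the other listed options is made obligatory by any chain of premises.

flag_form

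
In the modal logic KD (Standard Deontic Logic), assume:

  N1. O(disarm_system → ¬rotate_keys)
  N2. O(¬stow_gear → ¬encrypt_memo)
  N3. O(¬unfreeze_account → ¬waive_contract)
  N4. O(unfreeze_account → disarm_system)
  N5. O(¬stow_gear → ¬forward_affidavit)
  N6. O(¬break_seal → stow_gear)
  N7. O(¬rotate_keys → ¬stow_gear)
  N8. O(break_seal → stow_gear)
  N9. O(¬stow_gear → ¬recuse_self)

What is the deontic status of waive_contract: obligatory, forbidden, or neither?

Forbidden

Premises 6 and 8 are O(¬break_seal → stow_gear) and O(break_seal → stow_gear); every ideal world satisfies ¬break_seal or break_seal, so in either case stow_gear holds — hence O(stow_gear).
Premise 7 is O(¬rotate_keys → ¬stow_gear); contrapositively O(stow_gear → rotate_keys). Since O(stow_gear) holds, K gives O(rotate_keys).
Premise 1, O(disarm_system → ¬rotate_keys), contraposes to O(rotate_keys → ¬disarm_system); with O(rotate_keys) we get O(¬disarm_system).
Premise 4, O(unfreeze_account → disarm_system), contraposes to O(¬disarm_system → ¬unfreeze_account); with O(¬disarm_system) we get O(¬unfreeze_account).
Premise 3 is O(¬unfreeze_account → ¬waive_contract); since O(¬unfreeze_account), deontic closure gives O(¬waive_contract).
Premises 2, 5, 9 do not contribute to this derivation.
Thus O(¬waive_contract), which is F(waive_contract): waive_contract is forbidden.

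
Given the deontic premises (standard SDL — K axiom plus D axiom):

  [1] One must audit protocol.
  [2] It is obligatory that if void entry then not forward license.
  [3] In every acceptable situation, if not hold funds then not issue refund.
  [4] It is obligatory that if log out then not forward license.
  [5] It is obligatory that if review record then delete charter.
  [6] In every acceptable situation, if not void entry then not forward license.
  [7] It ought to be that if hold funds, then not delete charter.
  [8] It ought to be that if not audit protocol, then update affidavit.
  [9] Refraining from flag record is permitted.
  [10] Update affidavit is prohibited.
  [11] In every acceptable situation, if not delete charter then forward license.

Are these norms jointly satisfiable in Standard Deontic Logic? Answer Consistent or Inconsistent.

Consistent

Premise 8 is O(¬audit_protocol → update_affidavit), but O(¬audit_protocol) is not derivable from the premises, so it does not yield O(update_affidavit).
So O(update_affidavit) is not derivable, and the apparent clash with O(¬update_affidavit) does not arise.
A world satisfying every obligation exists (e.g. audit_protocol=true, delete_charter=true, flag_record=false, forward_license=false, hold_funds=false, issue_refund=false, log_out=false, review_record=false, update_affidavit=false, void_entry=false); no atom is both obligatory and forbidden, so the set is consistent.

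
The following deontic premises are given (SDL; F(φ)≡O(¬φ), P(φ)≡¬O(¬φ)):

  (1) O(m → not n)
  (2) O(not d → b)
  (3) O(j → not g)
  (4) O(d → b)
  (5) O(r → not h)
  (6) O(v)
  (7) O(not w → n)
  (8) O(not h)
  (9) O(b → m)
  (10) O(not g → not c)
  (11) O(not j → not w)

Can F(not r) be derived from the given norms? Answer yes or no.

Premise 5 is O(r → not h); even if O(not h) held, inferring O(r) would be affirming the consequent — invalid.
No other premise forces O(r). An ideal world satisfying every premise can still have not r true, so F(not r) is not derivable.

No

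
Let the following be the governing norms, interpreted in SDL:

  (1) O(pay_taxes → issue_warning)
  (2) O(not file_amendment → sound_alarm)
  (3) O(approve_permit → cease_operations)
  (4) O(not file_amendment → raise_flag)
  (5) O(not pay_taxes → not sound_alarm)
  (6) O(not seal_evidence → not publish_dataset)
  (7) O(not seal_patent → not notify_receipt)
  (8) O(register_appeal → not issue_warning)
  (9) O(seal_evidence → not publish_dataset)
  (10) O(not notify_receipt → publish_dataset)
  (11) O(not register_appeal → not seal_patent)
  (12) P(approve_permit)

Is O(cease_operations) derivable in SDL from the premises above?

No

Premise 3 is O(approve_permit → cease_operations), but O(approve_permit) is not derivable from the premises (the permission P(approve_permit) asserts only not O(not approve_permit), not O(approve_permit)), so it does not yield O(cease_operations).
No other premise forces O(cease_operations). An ideal world satisfying every premise can still have cease_operations false, so O(cease_operations) is not derivable.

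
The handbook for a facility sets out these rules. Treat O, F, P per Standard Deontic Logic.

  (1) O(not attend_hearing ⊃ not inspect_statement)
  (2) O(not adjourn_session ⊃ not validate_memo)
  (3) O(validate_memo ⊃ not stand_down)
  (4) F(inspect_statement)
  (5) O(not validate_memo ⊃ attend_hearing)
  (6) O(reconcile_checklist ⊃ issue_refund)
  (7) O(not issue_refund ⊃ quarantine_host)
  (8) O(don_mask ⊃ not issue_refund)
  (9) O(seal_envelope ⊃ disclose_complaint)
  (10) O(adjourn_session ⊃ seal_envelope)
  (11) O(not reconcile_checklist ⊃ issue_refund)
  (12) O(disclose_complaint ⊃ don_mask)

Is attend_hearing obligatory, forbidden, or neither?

Obligatory

Premises 11 and 6 are O(not reconcile_checklist ⊃ issue_refund) and O(reconcile_checklist ⊃ issue_refund); every ideal world satisfies not reconcile_checklist or reconcile_checklist, so in either case issue_refund holds — hence O(issue_refund).
The contrapositive of premise 8 (O(don_mask ⊃ not issue_refund)) is O(issue_refund ⊃ not don_mask), and O(issue_refund) is already established, so O(not don_mask).
Premise 12 is O(disclose_complaint ⊃ don_mask); contrapositively O(not don_mask ⊃ not disclose_complaint). Since O(not don_mask) holds, K gives O(not disclose_complaint).
Premise 9 is O(seal_envelope ⊃ disclose_complaint); contrapositively O(not disclose_complaint ⊃ not seal_envelope). Since O(not disclose_complaint) holds, K gives O(not seal_envelope).
The contrapositive of premise 10 (O(adjourn_session ⊃ seal_envelope)) is O(not seal_envelope ⊃ not adjourn_session), and O(not seal_envelope) is already established, so O(not adjourn_session).
Premise 2 is O(not adjourn_session ⊃ not validate_memo); since O(not adjourn_session), deontic closure gives O(not validate_memo).
Applying K to premise 5 (O(not validate_memo ⊃ attend_hearing)) and O(not validate_memo) yields O(attend_hearing).
Premises 1, 3, 4, 7 do not contribute to this derivation.
Hence attend_hearing is obligatory.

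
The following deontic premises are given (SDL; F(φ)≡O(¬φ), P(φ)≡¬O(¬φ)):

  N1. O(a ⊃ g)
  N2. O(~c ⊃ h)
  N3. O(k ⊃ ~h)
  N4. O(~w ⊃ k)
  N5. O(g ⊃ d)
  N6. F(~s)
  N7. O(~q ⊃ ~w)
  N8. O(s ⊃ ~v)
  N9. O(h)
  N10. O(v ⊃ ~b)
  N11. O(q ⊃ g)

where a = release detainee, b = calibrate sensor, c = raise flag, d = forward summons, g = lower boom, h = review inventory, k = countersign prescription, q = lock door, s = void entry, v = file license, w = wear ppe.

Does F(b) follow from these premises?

Premise 10 is O(v ⊃ ~b), but O(v) is not derivable from the premises, so it does not yield O(~b).
No other premise forces O(~b). An ideal world satisfying every premise can still have b true, so F(b) is not derivable.

No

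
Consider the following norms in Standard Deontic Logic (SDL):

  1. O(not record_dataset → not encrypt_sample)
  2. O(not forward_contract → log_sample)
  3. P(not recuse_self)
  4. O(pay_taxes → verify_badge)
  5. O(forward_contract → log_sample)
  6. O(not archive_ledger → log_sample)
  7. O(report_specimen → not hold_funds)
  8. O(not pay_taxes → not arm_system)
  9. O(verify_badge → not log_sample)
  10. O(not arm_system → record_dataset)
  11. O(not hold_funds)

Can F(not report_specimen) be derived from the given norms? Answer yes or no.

No

Premise 7 is O(report_specimen → not hold_funds); even if O(not hold_funds) held, inferring O(report_specimen) would be affirming the consequent — invalid.
No other premise forces O(report_specimen). An ideal world satisfying every premise can still have not report_specimen true, so F(not report_specimen) is not derivable.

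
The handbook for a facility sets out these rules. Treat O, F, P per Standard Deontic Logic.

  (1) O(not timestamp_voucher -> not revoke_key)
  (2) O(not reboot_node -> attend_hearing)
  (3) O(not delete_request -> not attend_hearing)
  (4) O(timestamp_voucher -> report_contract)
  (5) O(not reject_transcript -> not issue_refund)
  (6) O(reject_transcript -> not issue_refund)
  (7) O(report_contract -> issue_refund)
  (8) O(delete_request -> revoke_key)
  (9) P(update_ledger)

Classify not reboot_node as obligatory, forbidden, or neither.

Forbidden

Premises 5 and 6 cover both cases: O(not reject_transcript -> not issue_refund) and O(reject_transcript -> not issue_refund). Since not reject_transcript ∨ reject_transcript is a tautology, O(not issue_refund) follows.
Premise 7, O(report_contract -> issue_refund), contraposes to O(not issue_refund -> not report_contract); with O(not issue_refund) we get O(not report_contract).
The contrapositive of premise 4 (O(timestamp_voucher -> report_contract)) is O(not report_contract -> not timestamp_voucher), and O(not report_contract) is already established, so O(not timestamp_voucher).
With premise 1, O(not timestamp_voucher -> not revoke_key), the K-axiom yields O(not revoke_key).
The contrapositive of premise 8 (O(delete_request -> revoke_key)) is O(not revoke_key -> not delete_request), and O(not revoke_key) is already established, so O(not delete_request).
Applying K to premise 3 (O(not delete_request -> not attend_hearing)) and O(not delete_request) yields O(not attend_hearing).
Premise 2 is O(not reboot_node -> attend_hearing); contrapositively O(not attend_hearing -> reboot_node). Since O(not attend_hearing) holds, K gives O(reboot_node).
Premise 9 does not contribute to this derivation.
Thus O(reboot_node), which is F(not reboot_node): not reboot_node is forbidden.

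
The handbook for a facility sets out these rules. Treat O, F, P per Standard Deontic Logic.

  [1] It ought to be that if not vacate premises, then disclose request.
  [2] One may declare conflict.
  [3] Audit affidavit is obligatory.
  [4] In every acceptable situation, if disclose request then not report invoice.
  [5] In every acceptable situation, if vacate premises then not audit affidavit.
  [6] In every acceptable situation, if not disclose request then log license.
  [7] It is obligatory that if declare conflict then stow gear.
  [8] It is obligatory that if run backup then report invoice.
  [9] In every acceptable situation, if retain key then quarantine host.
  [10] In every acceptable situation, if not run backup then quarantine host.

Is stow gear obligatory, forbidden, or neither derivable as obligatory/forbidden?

Premise 7 is O(declare_conflict → stow_gear), but O(declare_conflict) is not derivable from the premises (the permission P(declare_conflict) asserts only ¬O(¬declare_conflict), not O(declare_conflict)), so it does not yield O(stow_gear).
No premise or chain of K-axiom applications forces O(stow_gear), and none forces O(¬stow_gear). So stow_gear is neither obligatory nor forbidden under these norms.

Neither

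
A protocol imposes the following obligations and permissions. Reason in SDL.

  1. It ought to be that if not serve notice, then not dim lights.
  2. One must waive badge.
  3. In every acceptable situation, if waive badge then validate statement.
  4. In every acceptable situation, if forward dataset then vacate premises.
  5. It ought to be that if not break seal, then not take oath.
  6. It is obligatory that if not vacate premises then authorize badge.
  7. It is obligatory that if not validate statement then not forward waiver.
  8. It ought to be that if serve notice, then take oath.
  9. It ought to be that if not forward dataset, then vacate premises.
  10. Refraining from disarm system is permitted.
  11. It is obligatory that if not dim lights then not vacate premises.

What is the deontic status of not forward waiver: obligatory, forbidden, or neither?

Premise 7 is O(¬validate_statement → ¬forward_waiver), but O(¬validate_statement) is not derivable from the premises, so it does not yield O(¬forward_waiver).
No premise or chain of K-axiom applications forces O(¬forward_waiver), and none forces O(forward_waiver). So ¬forward_waiver is neither obligatory nor forbidden under these norms.

Neither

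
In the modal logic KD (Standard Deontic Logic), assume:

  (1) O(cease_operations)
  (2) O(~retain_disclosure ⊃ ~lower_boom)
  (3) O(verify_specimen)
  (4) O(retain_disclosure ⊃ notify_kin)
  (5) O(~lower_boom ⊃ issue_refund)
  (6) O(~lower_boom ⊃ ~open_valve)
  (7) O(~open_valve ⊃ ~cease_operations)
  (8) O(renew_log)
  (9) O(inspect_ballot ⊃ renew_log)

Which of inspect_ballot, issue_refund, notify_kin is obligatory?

notify_kin

From premise 1 we have O(cease_operations).
The contrapositive of premise 7 (O(~open_valve ⊃ ~cease_operations)) is O(cease_operations ⊃ open_valve), and O(cease_operations) is already established, so O(open_valve).
Premise 6 is O(~lower_boom ⊃ ~open_valve); contrapositively O(open_valve ⊃ lower_boom). Since O(open_valve) holds, K gives O(lower_boom).
Premise 2, O(~retain_disclosure ⊃ ~lower_boom), contraposes to O(lower_boom ⊃ retain_disclosure); with O(lower_boom) we get O(retain_disclosure).
With premise 4, O(retain_disclosure ⊃ notify_kin), the K-axiom yields O(notify_kin).
So O(notify_kin) holds — notify_kin is obligatory. None of the other listed options is made obligatory by any chain of premises.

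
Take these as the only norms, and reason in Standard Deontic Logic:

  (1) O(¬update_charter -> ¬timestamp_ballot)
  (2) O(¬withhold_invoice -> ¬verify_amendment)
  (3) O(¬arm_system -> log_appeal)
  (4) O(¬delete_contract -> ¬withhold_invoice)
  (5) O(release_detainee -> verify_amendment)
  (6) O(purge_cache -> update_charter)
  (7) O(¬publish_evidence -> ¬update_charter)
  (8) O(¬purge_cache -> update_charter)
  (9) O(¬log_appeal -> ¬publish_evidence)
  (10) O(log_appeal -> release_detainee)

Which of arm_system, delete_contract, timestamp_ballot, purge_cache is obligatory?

delete_contract

Premises 6 and 8 are O(purge_cache -> update_charter) and O(¬purge_cache -> update_charter); every ideal world satisfies purge_cache or ¬purge_cache, so in either case update_charter holds — hence O(update_charter).
Premise 7 is O(¬publish_evidence -> ¬update_charter); contrapositively O(update_charter -> publish_evidence). Since O(update_charter) holds, K gives O(publish_evidence).
Premise 9, O(¬log_appeal -> ¬publish_evidence), contraposes to O(publish_evidence -> log_appeal); with O(publish_evidence) we get O(log_appeal).
Applying K to premise 10 (O(log_appeal -> release_detainee)) and O(log_appeal) yields O(release_detainee).
From O(release_detainee) and premise 5, O(release_detainee -> verify_amendment), we obtain O(verify_amendment).
Premise 2, O(¬withhold_invoice -> ¬verify_amendment), contraposes to O(verify_amendment -> withhold_invoice); with O(verify_amendment) we get O(withhold_invoice).
The contrapositive of premise 4 (O(¬delete_contract -> ¬withhold_invoice)) is O(withhold_invoice -> delete_contract), and O(withhold_invoice) is already established, so O(delete_contract).
So O(delete_contract) holds — delete_contract is obligatory. None of the other listed options is made obligatory by any chain of premises.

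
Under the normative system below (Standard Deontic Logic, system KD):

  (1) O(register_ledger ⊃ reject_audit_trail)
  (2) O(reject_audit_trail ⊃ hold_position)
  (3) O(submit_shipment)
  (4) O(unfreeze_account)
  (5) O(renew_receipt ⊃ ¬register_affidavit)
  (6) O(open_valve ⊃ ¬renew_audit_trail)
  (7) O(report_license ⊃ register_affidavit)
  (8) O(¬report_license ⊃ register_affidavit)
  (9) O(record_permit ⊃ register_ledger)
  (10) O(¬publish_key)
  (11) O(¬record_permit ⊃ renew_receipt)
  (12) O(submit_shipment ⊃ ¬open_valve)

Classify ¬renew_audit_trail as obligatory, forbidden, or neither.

Neither

Premise 6 is O(open_valve ⊃ ¬renew_audit_trail), but O(open_valve) is not derivable from the premises, so it does not yield O(¬renew_audit_trail).
No premise or chain of K-axiom applications forces O(¬renew_audit_trail), and none forces O(renew_audit_trail). So ¬renew_audit_trail is neither obligatory nor forbidden under these norms.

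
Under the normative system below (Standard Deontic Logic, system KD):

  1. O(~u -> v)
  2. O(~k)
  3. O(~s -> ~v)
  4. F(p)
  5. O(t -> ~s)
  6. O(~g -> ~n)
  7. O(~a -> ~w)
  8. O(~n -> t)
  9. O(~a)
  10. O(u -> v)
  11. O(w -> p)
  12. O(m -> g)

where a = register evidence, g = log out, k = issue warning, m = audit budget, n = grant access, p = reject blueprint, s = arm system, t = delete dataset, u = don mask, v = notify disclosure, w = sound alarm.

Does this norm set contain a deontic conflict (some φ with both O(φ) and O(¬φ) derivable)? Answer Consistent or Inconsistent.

Premise 11 is O(w -> p), but O(w) is not derivable from the premises, so it does not yield O(p).
So O(p) is not derivable, and the apparent clash with O(~p) does not arise.
A world satisfying every obligation exists (e.g. a=false, g=true, k=false, m=false, n=true, p=false, s=true, t=false, u=false, v=true, w=false); no atom is both obligatory and forbidden, so the set is consistent.

Consistent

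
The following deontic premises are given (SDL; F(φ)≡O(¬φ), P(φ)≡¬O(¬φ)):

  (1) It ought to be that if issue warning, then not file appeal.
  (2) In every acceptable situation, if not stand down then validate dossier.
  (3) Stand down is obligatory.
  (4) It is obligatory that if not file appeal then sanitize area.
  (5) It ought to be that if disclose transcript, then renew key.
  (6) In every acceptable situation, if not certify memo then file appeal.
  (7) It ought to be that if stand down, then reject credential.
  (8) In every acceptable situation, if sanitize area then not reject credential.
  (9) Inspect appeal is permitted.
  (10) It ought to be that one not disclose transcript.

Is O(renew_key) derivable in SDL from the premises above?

No

Premise 5 is O(disclose_transcript → renew_key), but O(disclose_transcript) is not derivable from the premises, so it does not yield O(renew_key).
No other premise forces O(renew_key). An ideal world satisfying every premise can still have renew_key false, so O(renew_key) is not derivable.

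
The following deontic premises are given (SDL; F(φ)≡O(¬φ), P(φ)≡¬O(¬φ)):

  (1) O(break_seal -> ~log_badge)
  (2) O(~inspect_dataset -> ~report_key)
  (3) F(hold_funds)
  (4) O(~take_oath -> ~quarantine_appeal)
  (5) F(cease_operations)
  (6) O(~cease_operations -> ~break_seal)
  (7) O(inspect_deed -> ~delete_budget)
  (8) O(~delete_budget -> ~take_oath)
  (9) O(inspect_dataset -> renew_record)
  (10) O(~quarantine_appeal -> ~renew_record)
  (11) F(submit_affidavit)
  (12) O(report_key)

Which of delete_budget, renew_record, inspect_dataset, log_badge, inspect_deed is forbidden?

Premise 12 states O(report_key) outright.
The contrapositive of premise 2 (O(~inspect_dataset -> ~report_key)) is O(report_key -> inspect_dataset), and O(report_key) is already established, so O(inspect_dataset).
With premise 9, O(inspect_dataset -> renew_record), the K-axiom yields O(renew_record).
Premise 10 is O(~quarantine_appeal -> ~renew_record); contrapositively O(renew_record -> quarantine_appeal). Since O(renew_record) holds, K gives O(quarantine_appeal).
Premise 4, O(~take_oath -> ~quarantine_appeal), contraposes to O(quarantine_appeal -> take_oath); with O(quarantine_appeal) we get O(take_oath).
The contrapositive of premise 8 (O(~delete_budget -> ~take_oath)) is O(take_oath -> delete_budget), and O(take_oath) is already established, so O(delete_budget).
Premise 7, O(inspect_deed -> ~delete_budget), contraposes to O(delete_budget -> ~inspect_deed); with O(delete_budget) we get O(~inspect_deed).
So O(~inspect_deed) holds, i.e. inspect_deed is forbidden. None of the other listed options is forbidden under the premises.

inspect_deed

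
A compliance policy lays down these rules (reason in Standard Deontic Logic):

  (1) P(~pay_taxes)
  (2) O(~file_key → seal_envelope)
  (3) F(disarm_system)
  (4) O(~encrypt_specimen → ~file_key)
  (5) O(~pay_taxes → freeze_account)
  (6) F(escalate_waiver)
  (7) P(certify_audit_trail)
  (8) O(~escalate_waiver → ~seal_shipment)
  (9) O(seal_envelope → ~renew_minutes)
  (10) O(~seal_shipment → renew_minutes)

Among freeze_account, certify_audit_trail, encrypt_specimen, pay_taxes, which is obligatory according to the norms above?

F(escalate_waiver) at premise 6 means O(~escalate_waiver).
Premise 8 is O(~escalate_waiver → ~seal_shipment); since O(~escalate_waiver), deontic closure gives O(~seal_shipment).
From O(~seal_shipment) and premise 10, O(~seal_shipment → renew_minutes), we obtain O(renew_minutes).
Premise 9 is O(seal_envelope → ~renew_minutes); contrapositively O(renew_minutes → ~seal_envelope). Since O(renew_minutes) holds, K gives O(~seal_envelope).
Premise 2 is O(~file_key → seal_envelope); contrapositively O(~seal_envelope → file_key). Since O(~seal_envelope) holds, K gives O(file_key).
The contrapositive of premise 4 (O(~encrypt_specimen → ~file_key)) is O(file_key → encrypt_specimen), and O(file_key) is already established, so O(encrypt_specimen).
So O(encrypt_specimen) holds — encrypt_specimen is obligatory. None of the other listed options is made obligatory by any chain of premises.

encrypt_specimen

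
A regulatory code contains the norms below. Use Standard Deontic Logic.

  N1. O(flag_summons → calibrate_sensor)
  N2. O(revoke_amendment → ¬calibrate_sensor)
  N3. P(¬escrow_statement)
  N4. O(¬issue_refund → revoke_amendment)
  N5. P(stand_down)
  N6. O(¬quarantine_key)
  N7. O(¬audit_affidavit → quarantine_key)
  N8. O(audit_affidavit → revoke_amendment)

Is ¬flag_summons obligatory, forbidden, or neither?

Obligatory

Premise 6 gives O(¬quarantine_key).
The contrapositive of premise 7 (O(¬audit_affidavit → quarantine_key)) is O(¬quarantine_key → audit_affidavit), and O(¬quarantine_key) is already established, so O(audit_affidavit).
With premise 8, O(audit_affidavit → revoke_amendment), the K-axiom yields O(revoke_amendment).
With premise 2, O(revoke_amendment → ¬calibrate_sensor), the K-axiom yields O(¬calibrate_sensor).
Premise 1 is O(flag_summons → calibrate_sensor); contrapositively O(¬calibrate_sensor → ¬flag_summons). Since O(¬calibrate_sensor) holds, K gives O(¬flag_summons).
Premises 3, 4, 5 do not contribute to this derivation.
Hence ¬flag_summons is obligatory.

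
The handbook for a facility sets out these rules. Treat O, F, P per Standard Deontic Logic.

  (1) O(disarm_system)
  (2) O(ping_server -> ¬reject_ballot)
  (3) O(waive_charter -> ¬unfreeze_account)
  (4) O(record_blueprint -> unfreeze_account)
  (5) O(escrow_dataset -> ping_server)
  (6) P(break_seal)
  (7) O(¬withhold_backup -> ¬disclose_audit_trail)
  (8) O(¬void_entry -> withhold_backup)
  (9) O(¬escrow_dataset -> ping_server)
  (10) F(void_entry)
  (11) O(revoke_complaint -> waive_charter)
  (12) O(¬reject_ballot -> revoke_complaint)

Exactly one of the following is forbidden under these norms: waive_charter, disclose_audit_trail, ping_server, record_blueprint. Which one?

By case analysis on ¬escrow_dataset: premise 9 gives O(¬escrow_dataset -> ping_server) and premise 5 gives O(escrow_dataset -> ping_server), so O(ping_server) either way.
From O(ping_server) and premise 2, O(ping_server -> ¬reject_ballot), we obtain O(¬reject_ballot).
Applying K to premise 12 (O(¬reject_ballot -> revoke_complaint)) and O(¬reject_ballot) yields O(revoke_complaint).
With premise 11, O(revoke_complaint -> waive_charter), the K-axiom yields O(waive_charter).
From O(waive_charter) and premise 3, O(waive_charter -> ¬unfreeze_account), we obtain O(¬unfreeze_account).
Premise 4 is O(record_blueprint -> unfreeze_account); contrapositively O(¬unfreeze_account -> ¬record_blueprint). Since O(¬unfreeze_account) holds, K gives O(¬record_blueprint).
So O(¬record_blueprint) holds, i.e. record_blueprint is forbidden. None of the other listed options is forbidden under the premises.

record_blueprint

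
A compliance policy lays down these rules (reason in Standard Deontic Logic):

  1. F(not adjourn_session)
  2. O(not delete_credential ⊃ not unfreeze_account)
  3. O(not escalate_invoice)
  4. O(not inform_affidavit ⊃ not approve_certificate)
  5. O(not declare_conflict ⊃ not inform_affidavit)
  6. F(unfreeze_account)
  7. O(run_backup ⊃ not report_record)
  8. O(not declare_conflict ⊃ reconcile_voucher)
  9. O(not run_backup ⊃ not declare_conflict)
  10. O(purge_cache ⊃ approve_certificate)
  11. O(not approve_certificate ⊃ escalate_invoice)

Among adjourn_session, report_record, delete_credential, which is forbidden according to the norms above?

Premise 3 gives O(not escalate_invoice).
Premise 11, O(not approve_certificate ⊃ escalate_invoice), contraposes to O(not escalate_invoice ⊃ approve_certificate); with O(not escalate_invoice) we get O(approve_certificate).
Premise 4, O(not inform_affidavit ⊃ not approve_certificate), contraposes to O(approve_certificate ⊃ inform_affidavit); with O(approve_certificate) we get O(inform_affidavit).
The contrapositive of premise 5 (O(not declare_conflict ⊃ not inform_affidavit)) is O(inform_affidavit ⊃ declare_conflict), and O(inform_affidavit) is already established, so O(declare_conflict).
Premise 9 is O(not run_backup ⊃ not declare_conflict); contrapositively O(declare_conflict ⊃ run_backup). Since O(declare_conflict) holds, K gives O(run_backup).
Applying K to premise 7 (O(run_backup ⊃ not report_record)) and O(run_backup) yields O(not report_record).
So O(not report_record) holds, i.e. report_record is forbidden. None of the other listed options is forbidden under the premises.

report_record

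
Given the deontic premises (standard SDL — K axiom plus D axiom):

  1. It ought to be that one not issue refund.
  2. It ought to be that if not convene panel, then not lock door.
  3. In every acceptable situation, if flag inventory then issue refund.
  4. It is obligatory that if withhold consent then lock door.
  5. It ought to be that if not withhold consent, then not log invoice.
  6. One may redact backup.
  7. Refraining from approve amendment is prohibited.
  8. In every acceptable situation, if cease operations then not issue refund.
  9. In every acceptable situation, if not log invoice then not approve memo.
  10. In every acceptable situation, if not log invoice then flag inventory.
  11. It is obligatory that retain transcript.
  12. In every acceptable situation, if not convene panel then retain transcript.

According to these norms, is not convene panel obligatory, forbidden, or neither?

Premise 1 states O(¬issue_refund) outright.
Premise 3 is O(flag_inventory → issue_refund); contrapositively O(¬issue_refund → ¬flag_inventory). Since O(¬issue_refund) holds, K gives O(¬flag_inventory).
The contrapositive of premise 10 (O(¬log_invoice → flag_inventory)) is O(¬flag_inventory → log_invoice), and O(¬flag_inventory) is already established, so O(log_invoice).
The contrapositive of premise 5 (O(¬withhold_consent → ¬log_invoice)) is O(log_invoice → withhold_consent), and O(log_invoice) is already established, so O(withhold_consent).
With premise 4, O(withhold_consent → lock_door), the K-axiom yields O(lock_door).
The contrapositive of premise 2 (O(¬convene_panel → ¬lock_door)) is O(lock_door → convene_panel), and O(lock_door) is already established, so O(convene_panel).
Premises 6, 7, 8, 9, 11, 12 do not contribute to this derivation.
Thus O(convene_panel), which is F(¬convene_panel): ¬convene_panel is forbidden.

Forbidden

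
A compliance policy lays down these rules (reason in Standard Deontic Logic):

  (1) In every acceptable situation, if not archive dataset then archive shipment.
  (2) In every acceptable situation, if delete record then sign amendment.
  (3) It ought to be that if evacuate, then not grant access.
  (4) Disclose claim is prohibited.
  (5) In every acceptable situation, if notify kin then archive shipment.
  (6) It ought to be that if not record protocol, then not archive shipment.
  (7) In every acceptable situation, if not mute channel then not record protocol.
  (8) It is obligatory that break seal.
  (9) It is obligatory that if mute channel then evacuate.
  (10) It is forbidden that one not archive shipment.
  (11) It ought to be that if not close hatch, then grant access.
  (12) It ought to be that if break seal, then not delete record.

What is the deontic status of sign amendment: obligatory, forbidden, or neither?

Neither

Premise 2 is O(delete_record → sign_amendment), but O(delete_record) is not derivable from the premises, so it does not yield O(sign_amendment).
No premise or chain of K-axiom applications forces O(sign_amendment), and none forces O(¬sign_amendment). So sign_amendment is neither obligatory nor forbidden under these norms.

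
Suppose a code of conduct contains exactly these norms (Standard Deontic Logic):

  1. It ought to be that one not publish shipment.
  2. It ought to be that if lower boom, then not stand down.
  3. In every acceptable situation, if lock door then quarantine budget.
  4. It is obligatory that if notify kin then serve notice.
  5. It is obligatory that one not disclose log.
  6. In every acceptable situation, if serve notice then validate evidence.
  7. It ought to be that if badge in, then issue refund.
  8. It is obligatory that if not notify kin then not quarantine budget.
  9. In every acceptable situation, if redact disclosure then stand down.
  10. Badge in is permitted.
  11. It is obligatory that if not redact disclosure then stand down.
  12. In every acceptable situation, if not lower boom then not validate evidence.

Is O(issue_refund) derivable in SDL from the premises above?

Premise 7 is O(badge_in → issue_refund), but O(badge_in) is not derivable from the premises (the permission P(badge_in) asserts only ¬O(¬badge_in), not O(badge_in)), so it does not yield O(issue_refund).
No other premise forces O(issue_refund). An ideal world satisfying every premise can still have issue_refund false, so O(issue_refund) is not derivable.

No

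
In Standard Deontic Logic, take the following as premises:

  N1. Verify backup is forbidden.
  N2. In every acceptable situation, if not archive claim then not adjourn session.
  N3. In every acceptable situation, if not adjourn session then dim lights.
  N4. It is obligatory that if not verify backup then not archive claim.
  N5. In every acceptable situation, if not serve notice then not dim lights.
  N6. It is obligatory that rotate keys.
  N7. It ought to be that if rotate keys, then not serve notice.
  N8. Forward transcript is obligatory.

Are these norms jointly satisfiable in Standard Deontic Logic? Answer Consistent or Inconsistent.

Inconsistent

Premise 6 gives O(rotate_keys).
From O(rotate_keys) and premise 7, O(rotate_keys → ¬serve_notice), we obtain O(¬serve_notice).
With premise 5, O(¬serve_notice → ¬dim_lights), the K-axiom yields O(¬dim_lights).
Premise 3 is O(¬adjourn_session → dim_lights); contrapositively O(¬dim_lights → adjourn_session). Since O(¬dim_lights) holds, K gives O(adjourn_session).
Premise 2 is O(¬archive_claim → ¬adjourn_session); contrapositively O(adjourn_session → archive_claim). Since O(adjourn_session) holds, K gives O(archive_claim).
Premise 4, O(¬verify_backup → ¬archive_claim), contraposes to O(archive_claim → verify_backup); with O(archive_claim) we get O(verify_backup).
But premise 1, F(verify_backup), means O(¬verify_backup).
We now have both O(verify_backup) and O(¬verify_backup) — verify_backup is simultaneously obligatory and forbidden, violating the D-axiom.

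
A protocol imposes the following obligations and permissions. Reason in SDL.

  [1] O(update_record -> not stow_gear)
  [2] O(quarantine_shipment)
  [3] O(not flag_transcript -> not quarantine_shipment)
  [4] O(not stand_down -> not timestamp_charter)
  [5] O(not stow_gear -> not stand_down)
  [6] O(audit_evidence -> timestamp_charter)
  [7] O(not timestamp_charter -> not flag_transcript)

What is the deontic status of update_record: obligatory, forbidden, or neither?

Premise 2 gives O(quarantine_shipment).
Premise 3, O(not flag_transcript -> not quarantine_shipment), contraposes to O(quarantine_shipment -> flag_transcript); with O(quarantine_shipment) we get O(flag_transcript).
Premise 7 is O(not timestamp_charter -> not flag_transcript); contrapositively O(flag_transcript -> timestamp_charter). Since O(flag_transcript) holds, K gives O(timestamp_charter).
Premise 4 is O(not stand_down -> not timestamp_charter); contrapositively O(timestamp_charter -> stand_down). Since O(timestamp_charter) holds, K gives O(stand_down).
Premise 5 is O(not stow_gear -> not stand_down); contrapositively O(stand_down -> stow_gear). Since O(stand_down) holds, K gives O(stow_gear).
The contrapositive of premise 1 (O(update_record -> not stow_gear)) is O(stow_gear -> not update_record), and O(stow_gear) is already established, so O(not update_record).
Premise 6 does not contribute to this derivation.
Thus O(not update_record), which is F(update_record): update_record is forbidden.

Forbidden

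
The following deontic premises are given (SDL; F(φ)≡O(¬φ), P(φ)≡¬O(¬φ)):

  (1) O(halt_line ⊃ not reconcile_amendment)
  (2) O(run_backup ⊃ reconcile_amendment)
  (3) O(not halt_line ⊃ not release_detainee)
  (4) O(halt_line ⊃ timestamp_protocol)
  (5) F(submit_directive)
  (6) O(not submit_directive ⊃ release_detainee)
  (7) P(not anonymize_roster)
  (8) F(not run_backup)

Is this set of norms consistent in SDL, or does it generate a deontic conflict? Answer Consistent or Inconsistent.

Inconsistent

F(not run_backup) at premise 8 means O(run_backup).
Applying K to premise 2 (O(run_backup ⊃ reconcile_amendment)) and O(run_backup) yields O(reconcile_amendment).
The contrapositive of premise 1 (O(halt_line ⊃ not reconcile_amendment)) is O(reconcile_amendment ⊃ not halt_line), and O(reconcile_amendment) is already established, so O(not halt_line).
Applying K to premise 3 (O(not halt_line ⊃ not release_detainee)) and O(not halt_line) yields O(not release_detainee).
Premise 6, O(not submit_directive ⊃ release_detainee), contraposes to O(not release_detainee ⊃ submit_directive); with O(not release_detainee) we get O(submit_directive).
However, F(submit_directive) at premise 5 amounts to O(not submit_directive).
We now have both O(submit_directive) and O(not submit_directive) — submit_directive is simultaneously obligatory and forbidden, violating the D-axiom.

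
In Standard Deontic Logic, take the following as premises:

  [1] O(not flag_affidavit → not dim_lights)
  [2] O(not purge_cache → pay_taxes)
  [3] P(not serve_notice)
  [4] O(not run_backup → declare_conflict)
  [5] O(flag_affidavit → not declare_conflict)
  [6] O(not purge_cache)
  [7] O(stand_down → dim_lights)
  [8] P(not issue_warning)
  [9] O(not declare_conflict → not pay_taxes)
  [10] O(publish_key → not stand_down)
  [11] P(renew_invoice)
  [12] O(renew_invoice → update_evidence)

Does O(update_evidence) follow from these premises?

Premise 12 is O(renew_invoice → update_evidence), but O(renew_invoice) is not derivable from the premises (the permission P(renew_invoice) asserts only not O(not renew_invoice), not O(renew_invoice)), so it does not yield O(update_evidence).
No other premise forces O(update_evidence). An ideal world satisfying every premise can still have update_evidence false, so O(update_evidence) is not derivable.

No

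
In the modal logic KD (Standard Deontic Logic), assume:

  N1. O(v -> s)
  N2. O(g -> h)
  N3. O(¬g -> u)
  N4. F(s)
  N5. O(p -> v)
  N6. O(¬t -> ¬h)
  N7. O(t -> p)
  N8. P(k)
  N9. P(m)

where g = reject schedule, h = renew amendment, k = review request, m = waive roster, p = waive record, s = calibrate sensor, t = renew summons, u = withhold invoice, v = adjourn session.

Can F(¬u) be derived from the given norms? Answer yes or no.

Premise 4, F(s), is equivalent to O(¬s).
The contrapositive of premise 1 (O(v -> s)) is O(¬s -> ¬v), and O(¬s) is already established, so O(¬v).
Premise 5 is O(p -> v); contrapositively O(¬v -> ¬p). Since O(¬v) holds, K gives O(¬p).
Premise 7, O(t -> p), contraposes to O(¬p -> ¬t); with O(¬p) we get O(¬t).
Applying K to premise 6 (O(¬t -> ¬h)) and O(¬t) yields O(¬h).
Premise 2, O(g -> h), contraposes to O(¬h -> ¬g); with O(¬h) we get O(¬g).
Applying K to premise 3 (O(¬g -> u)) and O(¬g) yields O(u).
Premises 8, 9 do not contribute to this derivation.
So O(u) holds, i.e. F(¬u). The claim follows.

Yes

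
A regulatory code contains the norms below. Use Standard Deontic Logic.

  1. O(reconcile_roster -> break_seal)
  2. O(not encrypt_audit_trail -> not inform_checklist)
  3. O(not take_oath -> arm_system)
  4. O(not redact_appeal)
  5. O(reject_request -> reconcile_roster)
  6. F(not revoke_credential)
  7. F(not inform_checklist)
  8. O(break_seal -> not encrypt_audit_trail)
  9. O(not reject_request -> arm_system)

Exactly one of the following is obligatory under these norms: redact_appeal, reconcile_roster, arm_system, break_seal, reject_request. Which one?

Premise 7, F(not inform_checklist), is equivalent to O(inform_checklist).
The contrapositive of premise 2 (O(not encrypt_audit_trail -> not inform_checklist)) is O(inform_checklist -> encrypt_audit_trail), and O(inform_checklist) is already established, so O(encrypt_audit_trail).
The contrapositive of premise 8 (O(break_seal -> not encrypt_audit_trail)) is O(encrypt_audit_trail -> not break_seal), and O(encrypt_audit_trail) is already established, so O(not break_seal).
Premise 1 is O(reconcile_roster -> break_seal); contrapositively O(not break_seal -> not reconcile_roster). Since O(not break_seal) holds, K gives O(not reconcile_roster).
Premise 5 is O(reject_request -> reconcile_roster); contrapositively O(not reconcile_roster -> not reject_request). Since O(not reconcile_roster) holds, K gives O(not reject_request).
Premise 9 is O(not reject_request -> arm_system); since O(not reject_request), deontic closure gives O(arm_system).
So O(arm_system) holds — arm_system is obligatory. None of the other listed options is made obligatory by any chain of premises.

arm_system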